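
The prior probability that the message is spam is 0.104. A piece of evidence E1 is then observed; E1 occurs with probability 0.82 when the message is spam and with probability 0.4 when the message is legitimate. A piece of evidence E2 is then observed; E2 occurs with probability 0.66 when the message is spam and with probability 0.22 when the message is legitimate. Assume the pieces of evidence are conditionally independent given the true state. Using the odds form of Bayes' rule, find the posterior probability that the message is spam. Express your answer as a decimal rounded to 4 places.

Prior odds = 0.104/(1−0.104) = 0.11607. In log-odds, ln(0.11607) = -2.1535.
Add log likelihood ratios: ln(2.0500) + ln(3.0000) = 1.8165.
Posterior log-odds = -0.33710, so posterior odds = exp(-0.33710) = 0.71384. Converting, P(H|E) = 0.71384/1.7138 = 0.4165.

Posterior probability ≈ 0.4165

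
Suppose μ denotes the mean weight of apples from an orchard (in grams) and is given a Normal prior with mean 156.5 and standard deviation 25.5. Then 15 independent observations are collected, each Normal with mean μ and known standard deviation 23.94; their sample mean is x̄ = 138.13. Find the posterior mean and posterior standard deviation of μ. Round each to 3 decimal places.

Posterior mean ≈ 139.150; posterior SD ≈ 6.007

With known σ, the Normal prior is conjugate. Weight on the data is w = (n/σ²)/(n/σ² + 1/τ₀²) = 0.0261724/(0.0261724+0.00153787) = 0.94450.
Posterior mean = w·x̄ + (1−w)·μ₀ = 0.94450·138.13 + 0.055498·156.5 = 139.150. Posterior variance = 1/(0.0261724+0.00153787) = 36.0877, so SD = 6.007.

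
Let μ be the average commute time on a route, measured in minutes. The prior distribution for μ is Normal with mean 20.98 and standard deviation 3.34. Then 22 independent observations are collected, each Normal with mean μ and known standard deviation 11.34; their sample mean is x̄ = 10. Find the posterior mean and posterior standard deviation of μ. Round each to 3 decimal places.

Prior precision 1/τ₀² = 1/3.34² = 0.0896411; data precision n/σ² = 22/11.34² = 0.171079.
Posterior precision = 0.0896411 + 0.171079 = 0.260720, giving posterior SD = 1/√0.260720 = 1.958.
Posterior mean = (0.0896411·20.98 + 0.171079·10) / 0.260720 = 13.775.

Posterior mean ≈ 13.775; posterior SD ≈ 1.958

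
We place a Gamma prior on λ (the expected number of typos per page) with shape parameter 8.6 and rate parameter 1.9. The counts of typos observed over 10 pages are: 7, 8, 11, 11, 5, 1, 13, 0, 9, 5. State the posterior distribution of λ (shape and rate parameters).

The Poisson likelihood adds the total count to the shape and the number of exposure periods to the rate. Here ∑xᵢ = 70 and n = 10, so shape 8.6→78.6 and rate 1.9→11.9.

Posterior: Gamma(shape=78.6, rate=11.9)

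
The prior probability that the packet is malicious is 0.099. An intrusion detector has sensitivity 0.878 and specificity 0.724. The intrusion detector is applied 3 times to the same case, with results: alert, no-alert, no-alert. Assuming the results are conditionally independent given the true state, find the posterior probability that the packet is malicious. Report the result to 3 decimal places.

Posterior P(H) ≈ 0.010

With H the event that the packet is malicious, the joint likelihood of the observed sequence is P(data|H) = 0.878·0.122·0.122 = 0.013068 and P(data|¬H) = 0.276·0.724·0.724 = 0.14467.
Bayes: P(H|data) = 0.099·0.013068 / (0.099·0.013068 + 0.901·0.14467) = 0.0012937/0.13164 = 0.0098.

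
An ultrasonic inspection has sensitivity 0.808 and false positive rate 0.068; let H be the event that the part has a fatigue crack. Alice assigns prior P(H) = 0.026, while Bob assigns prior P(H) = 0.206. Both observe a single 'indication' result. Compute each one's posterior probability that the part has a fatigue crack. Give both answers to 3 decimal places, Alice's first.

P('+'|H) = 0.808, P('+'|¬H) = 0.068.
Alice: numerator 0.808·0.026 = 0.021008; evidence = 0.021008+0.068·0.974 = 0.087240; posterior = 0.241.
Bob: numerator 0.808·0.206 = 0.16645; evidence = 0.16645+0.068·0.794 = 0.22044; posterior = 0.755.

Alice: 0.241; Bob: 0.755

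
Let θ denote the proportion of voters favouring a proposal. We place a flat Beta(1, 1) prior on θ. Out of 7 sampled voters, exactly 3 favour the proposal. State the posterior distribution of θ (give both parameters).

The binomial likelihood is conjugate to the Beta prior: with 3 successes and 4 failures, the posterior is Beta(1+3, 1+4) = Beta(4, 5).

Posterior: Beta(4, 5)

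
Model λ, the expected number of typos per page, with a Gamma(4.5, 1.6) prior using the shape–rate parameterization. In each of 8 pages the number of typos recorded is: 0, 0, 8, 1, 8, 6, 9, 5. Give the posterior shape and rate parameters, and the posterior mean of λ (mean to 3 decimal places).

The Poisson likelihood adds the total count to the shape and the number of exposure periods to the rate. Here ∑xᵢ = 37 and n = 8, so shape 4.5→41.5 and rate 1.6→9.6.
Posterior mean = shape/rate = 41.5/9.6 = 4.323.

Posterior: Gamma(shape=41.5, rate=9.6); mean ≈ 4.323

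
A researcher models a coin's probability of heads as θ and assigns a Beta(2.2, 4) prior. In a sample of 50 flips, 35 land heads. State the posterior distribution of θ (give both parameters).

Posterior: Beta(37.2, 19)

The binomial likelihood is conjugate to the Beta prior: with 35 successes and 15 failures, the posterior is Beta(2.2+35, 4+15) = Beta(37.2, 19).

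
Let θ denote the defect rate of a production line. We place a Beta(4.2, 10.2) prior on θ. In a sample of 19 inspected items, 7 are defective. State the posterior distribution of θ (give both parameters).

Posterior: Beta(11.2, 22.2)

Observing 7 successes and 12 failures updates Beta(4.2, 10.2) by adding the success and failure counts to the two shape parameters: α = 4.2+7 = 11.2, β = 10.2+12 = 22.2.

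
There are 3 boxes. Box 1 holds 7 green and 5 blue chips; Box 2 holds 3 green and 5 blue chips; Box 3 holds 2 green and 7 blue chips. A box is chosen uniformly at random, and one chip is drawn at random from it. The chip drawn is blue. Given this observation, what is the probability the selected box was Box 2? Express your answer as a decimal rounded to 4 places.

Tabulate prior·likelihood by source: [1] prior 0.333333, lik 0.4167, product 0.1389; [2] prior 0.333333, lik 0.625, product 0.2083; [3] prior 0.333333, lik 0.7778, product 0.2593.
Normalizing constant = 0.60648; the posterior for Box 2 is its product over the sum, 0.2083/0.60648 = 0.3435.

Posterior probability ≈ 0.3435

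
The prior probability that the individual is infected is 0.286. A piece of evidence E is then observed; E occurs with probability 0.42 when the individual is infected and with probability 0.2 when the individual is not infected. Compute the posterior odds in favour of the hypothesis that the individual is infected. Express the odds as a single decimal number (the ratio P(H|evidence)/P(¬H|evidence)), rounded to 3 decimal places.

Posterior odds ≈ 0.841

Prior odds = 0.286/(1−0.286) = 0.40056. In log-odds, ln(0.40056) = -0.91489.
Add log likelihood ratio: ln(2.1000) = 0.74194.
Posterior log-odds = -0.17295, so posterior odds = exp(-0.17295) = 0.84118.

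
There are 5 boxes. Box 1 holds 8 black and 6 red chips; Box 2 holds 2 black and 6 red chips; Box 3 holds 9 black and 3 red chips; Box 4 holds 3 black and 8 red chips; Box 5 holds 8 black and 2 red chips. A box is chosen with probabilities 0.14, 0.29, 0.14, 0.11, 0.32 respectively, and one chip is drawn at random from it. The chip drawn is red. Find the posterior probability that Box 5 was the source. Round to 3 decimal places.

Posterior probability ≈ 0.140

Tabulate prior·likelihood by source: [1] prior 0.14, lik 0.4286, product 0.06000; [2] prior 0.29, lik 0.75, product 0.2175; [3] prior 0.14, lik 0.25, product 0.03500; [4] prior 0.11, lik 0.7273, product 0.08000; [5] prior 0.32, lik 0.2, product 0.06400.
Normalizing constant = 0.45650; the posterior for Box 5 is its product over the sum, 0.06400/0.45650 = 0.140.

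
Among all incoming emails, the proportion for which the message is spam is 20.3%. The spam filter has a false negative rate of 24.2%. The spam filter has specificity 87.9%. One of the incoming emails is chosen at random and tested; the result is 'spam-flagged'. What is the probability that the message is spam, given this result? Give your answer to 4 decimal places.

P(H | E) ≈ 0.6147

Let H be the event that the message is spam. P(H) = 0.203, so P(¬H) = 0.797. With E the 'spam-flagged' result, P(E|H) = 0.758 and P(E|¬H) = 0.121.
P(E) = 0.758·0.203 + 0.121·0.797 = 0.15387 + 0.096437 = 0.25031.
By Bayes' theorem, P(H|E) = 0.15387 / 0.25031 = 0.6147.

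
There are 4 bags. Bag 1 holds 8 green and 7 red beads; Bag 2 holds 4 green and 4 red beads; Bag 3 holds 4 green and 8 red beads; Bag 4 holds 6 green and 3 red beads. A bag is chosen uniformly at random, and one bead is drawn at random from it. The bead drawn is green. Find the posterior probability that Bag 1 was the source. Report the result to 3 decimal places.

Posterior probability ≈ 0.262

P(green|Bag 1) = 0.5333; P(green|Bag 2) = 0.5; P(green|Bag 3) = 0.3333; P(green|Bag 4) = 0.6667.
Prior × likelihood for each source: 0.25·0.5333=0.1333, 0.25·0.5=0.1250, 0.25·0.3333=0.08333, 0.25·0.6667=0.1667. Summing gives P(green) = 0.50833.
P(Bag 1 | green) = 0.1333 / 0.50833 = 0.262.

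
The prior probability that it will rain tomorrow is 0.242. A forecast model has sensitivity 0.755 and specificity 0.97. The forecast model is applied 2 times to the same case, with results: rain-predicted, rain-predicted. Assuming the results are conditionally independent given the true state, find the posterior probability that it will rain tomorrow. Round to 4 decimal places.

Posterior P(H) ≈ 0.9951

With H the event that it will rain tomorrow, the joint likelihood of the observed sequence is P(data|H) = 0.755·0.755 = 0.57003 and P(data|¬H) = 0.03·0.03 = 0.00090000.
Bayes: P(H|data) = 0.242·0.57003 / (0.242·0.57003 + 0.758·0.00090000) = 0.13795/0.13863 = 0.9951.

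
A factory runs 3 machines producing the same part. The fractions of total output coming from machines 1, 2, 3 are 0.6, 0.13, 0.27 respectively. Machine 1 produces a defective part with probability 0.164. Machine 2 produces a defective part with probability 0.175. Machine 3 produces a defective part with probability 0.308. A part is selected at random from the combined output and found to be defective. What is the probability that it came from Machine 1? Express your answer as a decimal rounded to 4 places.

Posterior probability ≈ 0.4816

Tabulate prior·likelihood by source: [1] prior 0.6, lik 0.164, product 0.09840; [2] prior 0.13, lik 0.175, product 0.02275; [3] prior 0.27, lik 0.308, product 0.08316.
Normalizing constant = 0.20431; the posterior for Machine 1 is its product over the sum, 0.09840/0.20431 = 0.4816.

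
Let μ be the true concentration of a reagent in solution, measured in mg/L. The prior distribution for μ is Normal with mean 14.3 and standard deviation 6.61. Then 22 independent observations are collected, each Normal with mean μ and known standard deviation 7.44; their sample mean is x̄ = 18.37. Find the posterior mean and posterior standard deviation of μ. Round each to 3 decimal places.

Posterior mean ≈ 18.148; posterior SD ≈ 1.542

With known σ, the Normal prior is conjugate. Weight on the data is w = (n/σ²)/(n/σ² + 1/τ₀²) = 0.397445/(0.397445+0.0228874) = 0.94555.
Posterior mean = w·x̄ + (1−w)·μ₀ = 0.94555·18.37 + 0.054451·14.3 = 18.148. Posterior variance = 1/(0.397445+0.0228874) = 2.37907, so SD = 1.542.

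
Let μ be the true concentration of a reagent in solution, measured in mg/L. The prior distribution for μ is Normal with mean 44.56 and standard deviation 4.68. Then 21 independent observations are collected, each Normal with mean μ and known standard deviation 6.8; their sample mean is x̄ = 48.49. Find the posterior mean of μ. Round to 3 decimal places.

Posterior mean ≈ 48.131

Prior precision 1/τ₀² = 1/4.68² = 0.0456571; data precision n/σ² = 21/6.8² = 0.454152.
Posterior precision = 0.0456571 + 0.454152 = 0.499809.
Posterior mean = (0.0456571·44.56 + 0.454152·48.49) / 0.499809 = 48.131.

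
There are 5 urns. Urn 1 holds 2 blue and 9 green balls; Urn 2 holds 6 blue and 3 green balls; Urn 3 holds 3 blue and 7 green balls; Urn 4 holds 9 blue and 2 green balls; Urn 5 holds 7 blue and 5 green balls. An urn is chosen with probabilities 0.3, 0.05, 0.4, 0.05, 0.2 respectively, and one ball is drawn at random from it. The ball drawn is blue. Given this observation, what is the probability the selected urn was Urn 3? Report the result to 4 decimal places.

Posterior probability ≈ 0.3284

Tabulate prior·likelihood by source: [1] prior 0.3, lik 0.1818, product 0.05455; [2] prior 0.05, lik 0.6667, product 0.03333; [3] prior 0.4, lik 0.3, product 0.1200; [4] prior 0.05, lik 0.8182, product 0.04091; [5] prior 0.2, lik 0.5833, product 0.1167.
Normalizing constant = 0.36545; the posterior for Urn 3 is its product over the sum, 0.1200/0.36545 = 0.3284.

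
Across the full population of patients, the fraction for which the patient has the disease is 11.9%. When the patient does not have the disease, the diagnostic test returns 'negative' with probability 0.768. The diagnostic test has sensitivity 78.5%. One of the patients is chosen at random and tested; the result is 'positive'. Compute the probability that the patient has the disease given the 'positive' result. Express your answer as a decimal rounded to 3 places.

Let H be the event that the patient has the disease. P(H) = 0.119, so P(¬H) = 0.881. With E the 'positive' result, P(E|H) = 0.785 and P(E|¬H) = 0.232.
P(E) = 0.785·0.119 + 0.232·0.881 = 0.093415 + 0.20439 = 0.29781.
By Bayes' theorem, P(H|E) = 0.093415 / 0.29781 = 0.314.

P(H | E) ≈ 0.314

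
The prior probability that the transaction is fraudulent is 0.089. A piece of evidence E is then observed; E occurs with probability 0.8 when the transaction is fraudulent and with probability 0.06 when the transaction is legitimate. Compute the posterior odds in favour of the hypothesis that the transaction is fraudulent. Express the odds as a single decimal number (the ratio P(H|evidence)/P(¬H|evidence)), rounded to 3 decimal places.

Posterior odds ≈ 1.303

Prior odds = 0.089/(1−0.089) = 0.097695. In log-odds, ln(0.097695) = -2.3259.
Add log likelihood ratio: ln(13.333) = 2.5903.
Posterior log-odds = 0.26436, so posterior odds = exp(0.26436) = 1.3026.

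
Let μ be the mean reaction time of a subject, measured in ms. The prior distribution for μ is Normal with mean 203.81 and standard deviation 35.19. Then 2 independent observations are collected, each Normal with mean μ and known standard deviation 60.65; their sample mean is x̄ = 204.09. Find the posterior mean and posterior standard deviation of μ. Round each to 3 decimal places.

With known σ, the Normal prior is conjugate. Weight on the data is w = (n/σ²)/(n/σ² + 1/τ₀²) = 0.00054371/(0.00054371+0.00080754) = 0.40238.
Posterior mean = w·x̄ + (1−w)·μ₀ = 0.40238·204.09 + 0.59762·203.81 = 203.923. Posterior variance = 1/(0.00054371+0.00080754) = 740.057, so SD = 27.204.

Posterior mean ≈ 203.923; posterior SD ≈ 27.204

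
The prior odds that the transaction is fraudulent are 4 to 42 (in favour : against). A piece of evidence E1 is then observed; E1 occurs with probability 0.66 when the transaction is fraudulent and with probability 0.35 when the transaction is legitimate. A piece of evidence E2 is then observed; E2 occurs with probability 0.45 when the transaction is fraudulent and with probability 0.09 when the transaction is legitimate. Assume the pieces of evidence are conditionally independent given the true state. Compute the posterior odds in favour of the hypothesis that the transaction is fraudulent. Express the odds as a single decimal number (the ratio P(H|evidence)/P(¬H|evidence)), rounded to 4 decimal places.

Posterior odds ≈ 0.8980

Prior odds = 4/42 = 0.095238.
Likelihood ratio for E1 = 0.66/0.35 = 1.8857.
Likelihood ratio for E2 = 0.45/0.09 = 5.0000.
Posterior odds = prior odds × LR₁ × LR₂ = 0.89796.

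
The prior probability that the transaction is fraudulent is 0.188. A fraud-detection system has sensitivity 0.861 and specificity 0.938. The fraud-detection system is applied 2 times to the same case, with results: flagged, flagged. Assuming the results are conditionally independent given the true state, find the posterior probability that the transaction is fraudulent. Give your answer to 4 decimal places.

Posterior P(H) ≈ 0.9781

With H the event that the transaction is fraudulent, the joint likelihood of the observed sequence is P(data|H) = 0.861·0.861 = 0.74132 and P(data|¬H) = 0.062·0.062 = 0.0038440.
Bayes: P(H|data) = 0.188·0.74132 / (0.188·0.74132 + 0.812·0.0038440) = 0.13937/0.14249 = 0.9781.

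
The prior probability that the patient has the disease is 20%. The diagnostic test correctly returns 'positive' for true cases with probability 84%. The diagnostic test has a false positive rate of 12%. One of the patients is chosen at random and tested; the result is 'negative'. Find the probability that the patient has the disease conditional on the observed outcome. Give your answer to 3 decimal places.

Let H be the event that the patient has the disease. P(H) = 0.2, so P(¬H) = 0.8. With E the 'negative' result, P(E|H) = 0.16 and P(E|¬H) = 0.88.
P(E) = 0.16·0.2 + 0.88·0.8 = 0.032000 + 0.70400 = 0.73600.
By Bayes' theorem, P(H|E) = 0.032000 / 0.73600 = 0.043.

P(H | E) ≈ 0.043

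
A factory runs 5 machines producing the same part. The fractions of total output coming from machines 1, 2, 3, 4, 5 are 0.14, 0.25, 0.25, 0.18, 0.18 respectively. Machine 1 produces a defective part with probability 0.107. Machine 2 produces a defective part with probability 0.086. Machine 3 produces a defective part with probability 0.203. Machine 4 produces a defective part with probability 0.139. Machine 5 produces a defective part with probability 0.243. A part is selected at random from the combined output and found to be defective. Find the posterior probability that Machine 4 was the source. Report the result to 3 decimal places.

P(defective|M1) = 0.107; P(defective|M2) = 0.086; P(defective|M3) = 0.203; P(defective|M4) = 0.139; P(defective|M5) = 0.243.
Prior × likelihood for each source: 0.14·0.107=0.01498, 0.25·0.086=0.02150, 0.25·0.203=0.05075, 0.18·0.139=0.02502, 0.18·0.243=0.04374. Summing gives P(defective) = 0.15599.
P(Machine 4 | defective) = 0.02502 / 0.15599 = 0.160.

Posterior probability ≈ 0.160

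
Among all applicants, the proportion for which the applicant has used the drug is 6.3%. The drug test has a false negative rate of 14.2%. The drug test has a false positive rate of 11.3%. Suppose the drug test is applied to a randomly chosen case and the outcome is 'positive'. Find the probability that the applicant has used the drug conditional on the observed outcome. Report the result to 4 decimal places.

Let H be the event that the applicant has used the drug. P(H) = 0.063, so P(¬H) = 0.937. With E the 'positive' result, P(E|H) = 0.858 and P(E|¬H) = 0.113.
P(E) = 0.858·0.063 + 0.113·0.937 = 0.054054 + 0.10588 = 0.15993.
By Bayes' theorem, P(H|E) = 0.054054 / 0.15993 = 0.3380.

P(H | E) ≈ 0.3380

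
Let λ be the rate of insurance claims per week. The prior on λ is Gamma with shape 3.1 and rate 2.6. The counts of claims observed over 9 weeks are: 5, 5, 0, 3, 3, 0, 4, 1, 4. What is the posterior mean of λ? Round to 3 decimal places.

Total count ∑xᵢ = 25 over n = 9 weeks.
Gamma is conjugate to the Poisson likelihood: posterior is Gamma(shape = 3.1+25 = 28.1, rate = 2.6+9 = 11.6).
Posterior mean = shape/rate = 28.1/11.6 = 2.422.

Posterior mean ≈ 2.422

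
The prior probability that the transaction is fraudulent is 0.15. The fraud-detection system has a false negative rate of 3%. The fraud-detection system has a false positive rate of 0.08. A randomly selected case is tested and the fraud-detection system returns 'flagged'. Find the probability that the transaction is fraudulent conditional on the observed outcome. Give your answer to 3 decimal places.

P(H | E) ≈ 0.681

Write H for 'the transaction is fraudulent'. Prior odds H:¬H = 0.15/0.85 = 0.17647. For the 'flagged' outcome, the likelihood ratio is 0.97/0.08 = 12.125.
Posterior odds = 0.17647 × 12.125 = 2.1397, so P(H|E) = 2.1397/(1+2.1397) = 0.681.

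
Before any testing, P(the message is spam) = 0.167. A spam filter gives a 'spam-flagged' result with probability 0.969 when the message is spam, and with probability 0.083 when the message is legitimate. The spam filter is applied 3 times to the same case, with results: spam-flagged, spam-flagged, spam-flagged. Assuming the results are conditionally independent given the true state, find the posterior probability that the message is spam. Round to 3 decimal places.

Let H be the event that the message is spam; start with P(H) = 0.167. P('spam-flagged'|H) = 0.969, P('spam-flagged'|¬H) = 0.083.
Update on result 1 ('spam-flagged'): P(H) ← 0.969·0.1670 / (0.969·0.1670 + 0.083·0.8330) = 0.16182/0.23096 = 0.7006.
Update on result 2 ('spam-flagged'): P(H) ← 0.969·0.7006 / (0.969·0.7006 + 0.083·0.2994) = 0.67893/0.70377 = 0.9647.
Update on result 3 ('spam-flagged'): P(H) ← 0.969·0.9647 / (0.969·0.9647 + 0.083·0.0353) = 0.93479/0.93772 = 0.9969.

Posterior P(H) ≈ 0.997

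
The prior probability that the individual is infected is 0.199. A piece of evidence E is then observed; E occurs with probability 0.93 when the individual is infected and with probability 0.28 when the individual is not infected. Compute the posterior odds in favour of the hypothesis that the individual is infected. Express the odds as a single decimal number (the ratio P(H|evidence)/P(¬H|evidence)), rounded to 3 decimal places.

Prior odds = 0.199/(1−0.199) = 0.24844. In log-odds, ln(0.24844) = -1.3926.
Add log likelihood ratio: ln(3.3214) = 1.2004.
Posterior log-odds = -0.19216, so posterior odds = exp(-0.19216) = 0.82517.

Posterior odds ≈ 0.825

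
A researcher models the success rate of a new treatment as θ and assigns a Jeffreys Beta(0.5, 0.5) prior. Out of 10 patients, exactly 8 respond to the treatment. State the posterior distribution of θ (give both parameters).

Posterior: Beta(8.5, 2.5)

The binomial likelihood is conjugate to the Beta prior: with 8 successes and 2 failures, the posterior is Beta(0.5+8, 0.5+2) = Beta(8.5, 2.5).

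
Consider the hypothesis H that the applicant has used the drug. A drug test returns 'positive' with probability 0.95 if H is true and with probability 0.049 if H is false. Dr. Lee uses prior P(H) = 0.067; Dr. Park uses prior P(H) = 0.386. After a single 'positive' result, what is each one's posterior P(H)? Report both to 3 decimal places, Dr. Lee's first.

Dr. Lee: 0.582; Dr. Park: 0.924

The likelihood ratio for a 'positive' result is 0.95/0.049 = 19.388.
Dr. Lee: prior odds 0.067/0.933 = 0.071811; posterior odds 1.3923; posterior probability 0.582.
Dr. Park: prior odds 0.386/0.614 = 0.62866; posterior odds 12.188; posterior probability 0.924.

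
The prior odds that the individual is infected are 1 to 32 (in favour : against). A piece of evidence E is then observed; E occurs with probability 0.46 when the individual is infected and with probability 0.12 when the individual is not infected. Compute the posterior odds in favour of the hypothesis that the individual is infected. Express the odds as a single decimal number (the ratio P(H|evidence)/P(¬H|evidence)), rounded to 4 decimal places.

Prior odds = 1/32 = 0.031250.
Likelihood ratio for E = 0.46/0.12 = 3.8333.
Posterior odds = prior odds × LR = 0.11979.

Posterior odds ≈ 0.1198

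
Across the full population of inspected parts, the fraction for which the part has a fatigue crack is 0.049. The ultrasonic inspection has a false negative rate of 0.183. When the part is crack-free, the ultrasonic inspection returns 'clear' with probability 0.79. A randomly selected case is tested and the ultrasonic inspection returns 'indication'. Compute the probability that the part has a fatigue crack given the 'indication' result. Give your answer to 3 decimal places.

Write H for 'the part has a fatigue crack'. Prior odds H:¬H = 0.049/0.951 = 0.051525. For the 'indication' outcome, the likelihood ratio is 0.817/0.21 = 3.8905.
Posterior odds = 0.051525 × 3.8905 = 0.20046, so P(H|E) = 0.20046/(1+0.20046) = 0.167.

P(H | E) ≈ 0.167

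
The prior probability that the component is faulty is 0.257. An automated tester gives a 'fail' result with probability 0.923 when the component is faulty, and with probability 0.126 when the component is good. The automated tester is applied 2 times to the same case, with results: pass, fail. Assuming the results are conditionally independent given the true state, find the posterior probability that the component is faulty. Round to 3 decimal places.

Posterior P(H) ≈ 0.182

With H the event that the component is faulty, the joint likelihood of the observed sequence is P(data|H) = 0.077·0.923 = 0.071071 and P(data|¬H) = 0.874·0.126 = 0.11012.
Bayes: P(H|data) = 0.257·0.071071 / (0.257·0.071071 + 0.743·0.11012) = 0.018265/0.10009 = 0.1825.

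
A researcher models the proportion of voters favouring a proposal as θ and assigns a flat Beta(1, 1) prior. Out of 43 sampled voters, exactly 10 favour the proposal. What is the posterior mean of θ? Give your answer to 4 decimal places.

Observing 10 successes and 33 failures updates Beta(1, 1) by adding the success and failure counts to the two shape parameters: α = 1+10 = 11, β = 1+33 = 34.
Posterior mean = α/(α+β) = 11/45 = 0.2444.

Posterior mean ≈ 0.2444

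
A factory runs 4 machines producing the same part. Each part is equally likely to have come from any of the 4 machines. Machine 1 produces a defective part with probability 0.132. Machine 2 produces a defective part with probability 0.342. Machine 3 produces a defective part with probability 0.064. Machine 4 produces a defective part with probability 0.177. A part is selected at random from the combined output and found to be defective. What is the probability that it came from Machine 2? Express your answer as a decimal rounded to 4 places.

Posterior probability ≈ 0.4783

P(defective|M1) = 0.132; P(defective|M2) = 0.342; P(defective|M3) = 0.064; P(defective|M4) = 0.177.
Prior × likelihood for each source: 0.25·0.132=0.03300, 0.25·0.342=0.08550, 0.25·0.064=0.01600, 0.25·0.177=0.04425. Summing gives P(defective) = 0.17875.
P(Machine 2 | defective) = 0.08550 / 0.17875 = 0.4783.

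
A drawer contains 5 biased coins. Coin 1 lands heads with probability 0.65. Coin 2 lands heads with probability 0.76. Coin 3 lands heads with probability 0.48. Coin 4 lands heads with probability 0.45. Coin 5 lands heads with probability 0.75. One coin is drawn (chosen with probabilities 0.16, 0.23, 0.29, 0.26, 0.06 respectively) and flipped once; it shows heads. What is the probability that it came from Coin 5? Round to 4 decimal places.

Tabulate prior·likelihood by source: [1] prior 0.16, lik 0.65, product 0.1040; [2] prior 0.23, lik 0.76, product 0.1748; [3] prior 0.29, lik 0.48, product 0.1392; [4] prior 0.26, lik 0.45, product 0.1170; [5] prior 0.06, lik 0.75, product 0.04500.
Normalizing constant = 0.58000; the posterior for Coin 5 is its product over the sum, 0.04500/0.58000 = 0.0776.

Posterior probability ≈ 0.0776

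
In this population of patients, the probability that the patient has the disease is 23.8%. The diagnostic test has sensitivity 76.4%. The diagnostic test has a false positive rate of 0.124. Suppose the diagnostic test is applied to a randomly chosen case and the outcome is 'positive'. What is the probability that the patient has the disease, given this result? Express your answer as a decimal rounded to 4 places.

P(H | E) ≈ 0.6580

Let H be the event that the patient has the disease. P(H) = 0.238, so P(¬H) = 0.762. With E the 'positive' result, P(E|H) = 0.764 and P(E|¬H) = 0.124.
P(E) = 0.764·0.238 + 0.124·0.762 = 0.18183 + 0.094488 = 0.27632.
By Bayes' theorem, P(H|E) = 0.18183 / 0.27632 = 0.6580.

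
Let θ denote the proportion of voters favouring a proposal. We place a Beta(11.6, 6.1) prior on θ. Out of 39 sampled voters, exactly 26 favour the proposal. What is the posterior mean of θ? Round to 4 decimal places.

The binomial likelihood is conjugate to the Beta prior: with 26 successes and 13 failures, the posterior is Beta(11.6+26, 6.1+13) = Beta(37.6, 19.1).
E[θ | data] = 37.6/(37.6+19.1) = 0.6631.

Posterior mean ≈ 0.6631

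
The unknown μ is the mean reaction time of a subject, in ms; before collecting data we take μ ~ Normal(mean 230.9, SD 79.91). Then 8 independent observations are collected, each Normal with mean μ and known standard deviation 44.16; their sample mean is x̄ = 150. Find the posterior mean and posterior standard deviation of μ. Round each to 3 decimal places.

With known σ, the Normal prior is conjugate. Weight on the data is w = (n/σ²)/(n/σ² + 1/τ₀²) = 0.00410234/(0.00410234+0.00015660) = 0.96323.
Posterior mean = w·x̄ + (1−w)·μ₀ = 0.96323·150 + 0.036770·230.9 = 152.975. Posterior variance = 1/(0.00410234+0.00015660) = 234.800, so SD = 15.323.

Posterior mean ≈ 152.975; posterior SD ≈ 15.323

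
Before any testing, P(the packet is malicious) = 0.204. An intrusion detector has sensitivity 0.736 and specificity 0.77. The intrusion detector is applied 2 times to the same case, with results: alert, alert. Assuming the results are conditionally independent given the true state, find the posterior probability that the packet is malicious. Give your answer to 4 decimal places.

Posterior P(H) ≈ 0.7241

Let H be the event that the packet is malicious; start with P(H) = 0.204. P('alert'|H) = 0.736, P('alert'|¬H) = 0.23.
Update on result 1 ('alert'): P(H) ← 0.736·0.2040 / (0.736·0.2040 + 0.23·0.7960) = 0.15014/0.33322 = 0.4506.
Update on result 2 ('alert'): P(H) ← 0.736·0.4506 / (0.736·0.4506 + 0.23·0.5494) = 0.33163/0.45799 = 0.7241.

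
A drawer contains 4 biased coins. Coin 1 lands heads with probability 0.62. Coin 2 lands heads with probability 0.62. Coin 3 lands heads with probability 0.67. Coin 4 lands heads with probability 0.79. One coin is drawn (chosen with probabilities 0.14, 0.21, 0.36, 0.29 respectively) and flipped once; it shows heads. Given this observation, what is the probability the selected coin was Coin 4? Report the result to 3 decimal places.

P(heads|C1) = 0.62; P(heads|C2) = 0.62; P(heads|C3) = 0.67; P(heads|C4) = 0.79.
Prior × likelihood for each source: 0.14·0.62=0.08680, 0.21·0.62=0.1302, 0.36·0.67=0.2412, 0.29·0.79=0.2291. Summing gives P(heads) = 0.68730.
P(Coin 4 | heads) = 0.2291 / 0.68730 = 0.333.

Posterior probability ≈ 0.333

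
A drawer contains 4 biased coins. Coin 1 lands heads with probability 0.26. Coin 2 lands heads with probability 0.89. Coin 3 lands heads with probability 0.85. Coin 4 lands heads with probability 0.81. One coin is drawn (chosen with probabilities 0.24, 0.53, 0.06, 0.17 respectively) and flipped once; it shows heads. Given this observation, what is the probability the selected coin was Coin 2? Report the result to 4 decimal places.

Posterior probability ≈ 0.6526

Tabulate prior·likelihood by source: [1] prior 0.24, lik 0.26, product 0.06240; [2] prior 0.53, lik 0.89, product 0.4717; [3] prior 0.06, lik 0.85, product 0.05100; [4] prior 0.17, lik 0.81, product 0.1377.
Normalizing constant = 0.72280; the posterior for Coin 2 is its product over the sum, 0.4717/0.72280 = 0.6526.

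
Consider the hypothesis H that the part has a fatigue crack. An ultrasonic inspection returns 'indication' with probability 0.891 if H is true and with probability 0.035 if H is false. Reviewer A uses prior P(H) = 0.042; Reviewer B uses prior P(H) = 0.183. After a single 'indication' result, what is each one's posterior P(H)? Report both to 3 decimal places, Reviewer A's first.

P('+'|H) = 0.891, P('+'|¬H) = 0.035.
Reviewer A: numerator 0.891·0.042 = 0.037422; evidence = 0.037422+0.035·0.958 = 0.070952; posterior = 0.527.
Reviewer B: numerator 0.891·0.183 = 0.16305; evidence = 0.16305+0.035·0.817 = 0.19165; posterior = 0.851.

Reviewer A: 0.527; Reviewer B: 0.851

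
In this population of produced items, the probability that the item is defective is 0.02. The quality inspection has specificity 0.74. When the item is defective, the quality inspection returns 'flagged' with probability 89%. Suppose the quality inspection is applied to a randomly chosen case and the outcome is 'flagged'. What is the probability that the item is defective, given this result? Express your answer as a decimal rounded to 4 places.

Write H for 'the item is defective'. Prior odds H:¬H = 0.02/0.98 = 0.020408. For the 'flagged' outcome, the likelihood ratio is 0.89/0.26 = 3.4231.
Posterior odds = 0.020408 × 3.4231 = 0.069859, so P(H|E) = 0.069859/(1+0.069859) = 0.0653.

P(H | E) ≈ 0.0653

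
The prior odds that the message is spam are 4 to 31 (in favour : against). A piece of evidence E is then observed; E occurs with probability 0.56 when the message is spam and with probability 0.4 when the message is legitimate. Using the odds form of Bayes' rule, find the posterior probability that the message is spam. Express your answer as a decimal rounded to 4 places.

Posterior probability ≈ 0.1530

Prior odds = 4/31 = 0.12903. In log-odds, ln(0.12903) = -2.0477.
Add log likelihood ratio: ln(1.4000) = 0.33647.
Posterior log-odds = -1.7112, so posterior odds = exp(-1.7112) = 0.18065. Converting, P(H|E) = 0.18065/1.1806 = 0.1530.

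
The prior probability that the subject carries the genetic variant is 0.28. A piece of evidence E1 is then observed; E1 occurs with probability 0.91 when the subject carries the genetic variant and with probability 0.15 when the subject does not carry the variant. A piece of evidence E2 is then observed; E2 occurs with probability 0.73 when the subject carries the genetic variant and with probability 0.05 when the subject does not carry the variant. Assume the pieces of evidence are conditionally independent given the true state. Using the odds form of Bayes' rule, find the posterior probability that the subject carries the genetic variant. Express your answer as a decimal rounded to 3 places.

Posterior probability ≈ 0.972

Prior odds = 0.28/(1−0.28) = 0.38889.
Likelihood ratio for E1 = 0.91/0.15 = 6.0667.
Likelihood ratio for E2 = 0.73/0.05 = 14.600.
Posterior odds = prior odds × LR₁ × LR₂ = 34.445.
Posterior probability = odds/(1+odds) = 34.445/35.445 = 0.972.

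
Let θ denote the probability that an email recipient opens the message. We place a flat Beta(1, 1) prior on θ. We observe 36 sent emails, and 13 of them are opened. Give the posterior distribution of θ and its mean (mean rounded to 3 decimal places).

The binomial likelihood is conjugate to the Beta prior: with 13 successes and 23 failures, the posterior is Beta(1+13, 1+23) = Beta(14, 24).
Posterior mean = α/(α+β) = 14/38 = 0.368.

Posterior: Beta(14, 24); mean ≈ 0.368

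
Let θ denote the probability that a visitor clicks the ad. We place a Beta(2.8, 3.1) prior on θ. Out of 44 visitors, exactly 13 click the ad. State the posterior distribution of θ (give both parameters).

Observing 13 successes and 31 failures updates Beta(2.8, 3.1) by adding the success and failure counts to the two shape parameters: α = 2.8+13 = 15.8, β = 3.1+31 = 34.1.

Posterior: Beta(15.8, 34.1)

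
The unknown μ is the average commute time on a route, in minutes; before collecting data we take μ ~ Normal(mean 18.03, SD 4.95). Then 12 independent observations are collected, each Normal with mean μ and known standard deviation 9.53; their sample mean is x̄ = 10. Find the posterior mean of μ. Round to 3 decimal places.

With known σ, the Normal prior is conjugate. Weight on the data is w = (n/σ²)/(n/σ² + 1/τ₀²) = 0.132128/(0.132128+0.0408122) = 0.76401.
Posterior mean = w·x̄ + (1−w)·μ₀ = 0.76401·10 + 0.23599·18.03 = 11.895.

Posterior mean ≈ 11.895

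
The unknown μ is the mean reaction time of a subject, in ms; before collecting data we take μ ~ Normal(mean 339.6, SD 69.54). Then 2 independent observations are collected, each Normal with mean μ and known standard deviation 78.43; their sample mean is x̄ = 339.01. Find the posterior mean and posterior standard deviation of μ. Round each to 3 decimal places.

Posterior mean ≈ 339.239; posterior SD ≈ 43.358

Prior precision 1/τ₀² = 1/69.54² = 0.00020679; data precision n/σ² = 2/78.43² = 0.00032514.
Posterior precision = 0.00020679 + 0.00032514 = 0.00053193, giving posterior SD = 1/√0.00053193 = 43.358.
Posterior mean = (0.00020679·339.6 + 0.00032514·339.01) / 0.00053193 = 339.239.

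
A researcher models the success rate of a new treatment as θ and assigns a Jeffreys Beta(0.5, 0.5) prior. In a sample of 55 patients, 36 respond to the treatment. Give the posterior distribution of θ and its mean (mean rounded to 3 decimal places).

Observing 36 successes and 19 failures updates Beta(0.5, 0.5) by adding the success and failure counts to the two shape parameters: α = 0.5+36 = 36.5, β = 0.5+19 = 19.5.
Posterior mean = α/(α+β) = 36.5/56 = 0.652.

Posterior: Beta(36.5, 19.5); mean ≈ 0.652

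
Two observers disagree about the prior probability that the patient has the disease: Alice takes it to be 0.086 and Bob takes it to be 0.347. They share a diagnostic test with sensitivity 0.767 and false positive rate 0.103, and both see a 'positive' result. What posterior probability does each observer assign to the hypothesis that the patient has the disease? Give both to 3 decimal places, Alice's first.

Alice: 0.412; Bob: 0.798

P('+'|H) = 0.767, P('+'|¬H) = 0.103.
Alice: numerator 0.767·0.086 = 0.065962; evidence = 0.065962+0.103·0.914 = 0.16010; posterior = 0.412.
Bob: numerator 0.767·0.347 = 0.26615; evidence = 0.26615+0.103·0.653 = 0.33341; posterior = 0.798.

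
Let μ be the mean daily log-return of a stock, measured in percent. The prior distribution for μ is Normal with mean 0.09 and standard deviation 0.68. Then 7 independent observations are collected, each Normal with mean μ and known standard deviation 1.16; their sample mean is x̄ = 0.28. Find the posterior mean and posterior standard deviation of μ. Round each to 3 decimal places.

Posterior mean ≈ 0.224; posterior SD ≈ 0.368

Prior precision 1/τ₀² = 1/0.68² = 2.16263; data precision n/σ² = 7/1.16² = 5.20214.
Posterior precision = 2.16263 + 5.20214 = 7.36477, giving posterior SD = 1/√7.36477 = 0.368.
Posterior mean = (2.16263·0.09 + 5.20214·0.28) / 7.36477 = 0.224.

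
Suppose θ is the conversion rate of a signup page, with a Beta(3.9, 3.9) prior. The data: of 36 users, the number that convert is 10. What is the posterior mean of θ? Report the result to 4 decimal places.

The binomial likelihood is conjugate to the Beta prior: with 10 successes and 26 failures, the posterior is Beta(3.9+10, 3.9+26) = Beta(13.9, 29.9).
E[θ | data] = 13.9/(13.9+29.9) = 0.3174.

Posterior mean ≈ 0.3174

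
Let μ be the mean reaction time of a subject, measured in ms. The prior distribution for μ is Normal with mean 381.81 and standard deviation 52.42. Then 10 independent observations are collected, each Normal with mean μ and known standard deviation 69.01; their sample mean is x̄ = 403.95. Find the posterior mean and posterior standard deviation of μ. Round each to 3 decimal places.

With known σ, the Normal prior is conjugate. Weight on the data is w = (n/σ²)/(n/σ² + 1/τ₀²) = 0.00209979/(0.00209979+0.00036392) = 0.85229.
Posterior mean = w·x̄ + (1−w)·μ₀ = 0.85229·403.95 + 0.14771·381.81 = 400.680. Posterior variance = 1/(0.00209979+0.00036392) = 405.892, so SD = 20.147.

Posterior mean ≈ 400.680; posterior SD ≈ 20.147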